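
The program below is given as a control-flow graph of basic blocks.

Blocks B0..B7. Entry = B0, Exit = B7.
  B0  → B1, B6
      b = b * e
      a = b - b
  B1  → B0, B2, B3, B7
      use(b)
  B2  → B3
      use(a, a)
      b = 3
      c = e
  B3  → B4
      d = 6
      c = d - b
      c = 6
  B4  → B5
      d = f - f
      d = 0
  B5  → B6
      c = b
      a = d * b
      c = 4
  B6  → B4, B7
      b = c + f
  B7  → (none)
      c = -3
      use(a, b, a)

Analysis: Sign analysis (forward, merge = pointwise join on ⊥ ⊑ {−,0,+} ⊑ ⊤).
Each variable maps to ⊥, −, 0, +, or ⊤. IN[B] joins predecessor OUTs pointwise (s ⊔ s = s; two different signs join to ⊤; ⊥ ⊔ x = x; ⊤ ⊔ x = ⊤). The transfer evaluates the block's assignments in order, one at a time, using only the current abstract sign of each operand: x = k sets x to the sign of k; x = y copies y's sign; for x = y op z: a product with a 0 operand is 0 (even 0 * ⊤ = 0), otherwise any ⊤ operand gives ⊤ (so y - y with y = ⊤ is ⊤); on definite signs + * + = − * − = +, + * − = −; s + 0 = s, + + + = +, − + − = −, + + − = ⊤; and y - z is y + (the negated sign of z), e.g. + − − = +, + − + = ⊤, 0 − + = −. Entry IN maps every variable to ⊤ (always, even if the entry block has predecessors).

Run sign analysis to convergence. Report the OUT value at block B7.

Per-block solution:
  B0:  IN=(all ⊤)  OUT=(all ⊤)
  B1:  IN=(all ⊤)  OUT=(all ⊤)
  B2:  IN=(all ⊤)  OUT={b:+; rest ⊤}
  B3:  IN=(all ⊤)  OUT={c:+, d:+; rest ⊤}
  B4:  IN=(all ⊤)  OUT={d:0; rest ⊤}
  B5:  IN={d:0; rest ⊤}  OUT={a:0, c:+, d:0; rest ⊤}
  B6:  IN=(all ⊤)  OUT=(all ⊤)
  B7:  IN=(all ⊤)  OUT={c:-; rest ⊤}

Merge at B7: IN[B7] = OUT[B1] ⊔ OUT[B6] = {a: ⊤, b: ⊤, c: ⊤, d: ⊤, e: ⊤, f: ⊤}
Applying B7's transfer function to that IN value gives OUT[B7] (row B7 above).

Answer: {a: ⊤, b: ⊤, c: -, d: ⊤, e: ⊤, f: ⊤}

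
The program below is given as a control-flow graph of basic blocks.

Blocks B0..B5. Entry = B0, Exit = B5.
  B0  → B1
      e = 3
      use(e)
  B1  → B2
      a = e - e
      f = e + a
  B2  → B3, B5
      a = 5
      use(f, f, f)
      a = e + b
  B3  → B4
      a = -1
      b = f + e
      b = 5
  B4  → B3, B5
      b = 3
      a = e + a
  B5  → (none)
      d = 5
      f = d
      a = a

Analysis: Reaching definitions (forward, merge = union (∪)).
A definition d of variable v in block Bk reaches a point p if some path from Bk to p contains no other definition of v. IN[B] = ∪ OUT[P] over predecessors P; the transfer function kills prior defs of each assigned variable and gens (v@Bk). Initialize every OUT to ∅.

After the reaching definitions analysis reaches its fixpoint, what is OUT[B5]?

Per-block solution:
  B0: | IN={} | OUT={e@B0}
  B1: | IN={e@B0} | OUT={a@B1, e@B0, f@B1}
  B2: | IN={a@B1, e@B0, f@B1} | OUT={a@B2, e@B0, f@B1}
  B3: | IN={a@B2, a@B4, b@B4, e@B0, f@B1} | OUT={a@B3, b@B3, e@B0, f@B1}
  B4: | IN={a@B3, b@B3, e@B0, f@B1} | OUT={a@B4, b@B4, e@B0, f@B1}
  B5: | IN={a@B2, a@B4, b@B4, e@B0, f@B1} | OUT={a@B5, b@B4, d@B5, e@B0, f@B5}

Merge at B5: IN[B5] = OUT[B2] ⊔ OUT[B4] = {a@B2, a@B4, b@B4, e@B0, f@B1}
Applying B5's transfer function to that IN value gives OUT[B5] (row B5 above).

Answer: {a@B5, b@B4, d@B5, e@B0, f@B5}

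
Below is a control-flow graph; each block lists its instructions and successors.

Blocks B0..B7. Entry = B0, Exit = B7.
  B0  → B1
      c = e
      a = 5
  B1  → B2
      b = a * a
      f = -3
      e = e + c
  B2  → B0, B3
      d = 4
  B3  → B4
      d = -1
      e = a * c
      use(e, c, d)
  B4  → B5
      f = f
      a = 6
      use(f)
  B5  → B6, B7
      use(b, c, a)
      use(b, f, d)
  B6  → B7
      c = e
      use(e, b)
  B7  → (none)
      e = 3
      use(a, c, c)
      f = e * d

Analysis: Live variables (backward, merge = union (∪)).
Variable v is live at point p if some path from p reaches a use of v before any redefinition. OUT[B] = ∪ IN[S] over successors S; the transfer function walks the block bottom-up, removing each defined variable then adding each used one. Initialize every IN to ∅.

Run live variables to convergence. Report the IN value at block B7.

Answer: {a, c, d}

Trace:
Converged values:
  B0: | IN={e} | OUT={a, c, e}
  B1: | IN={a, c, e} | OUT={a, b, c, e, f}
  B2: | IN={a, b, c, e, f} | OUT={a, b, c, e, f}
  B3: | IN={a, b, c, f} | OUT={b, c, d, e, f}
  B4: | IN={b, c, d, e, f} | OUT={a, b, c, d, e, f}
  B5: | IN={a, b, c, d, e, f} | OUT={a, b, c, d, e}
  B6: | IN={a, b, d, e} | OUT={a, c, d}
  B7: | IN={a, c, d} | OUT={}

B7 is the boundary node: OUT[B7] = {}
Applying B7's transfer function to that OUT value gives IN[B7] (row B7 above).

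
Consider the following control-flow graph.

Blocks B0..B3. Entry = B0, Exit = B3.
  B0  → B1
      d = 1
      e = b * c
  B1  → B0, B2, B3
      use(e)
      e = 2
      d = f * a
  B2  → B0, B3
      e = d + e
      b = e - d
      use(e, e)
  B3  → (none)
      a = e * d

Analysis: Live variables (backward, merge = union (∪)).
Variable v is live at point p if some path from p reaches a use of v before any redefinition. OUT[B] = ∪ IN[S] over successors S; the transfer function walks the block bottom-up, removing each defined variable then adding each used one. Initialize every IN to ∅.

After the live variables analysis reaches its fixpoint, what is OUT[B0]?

Fixpoint table:
  B0:  IN={a, b, c, f}  OUT={a, b, c, e, f}
  B1:  IN={a, b, c, e, f}  OUT={a, b, c, d, e, f}
  B2:  IN={a, c, d, e, f}  OUT={a, b, c, d, e, f}
  B3:  IN={d, e}  OUT={}

Merge at B0: OUT[B0] = IN[B1] = {a, b, c, e, f}

Answer: {a, b, c, e, f}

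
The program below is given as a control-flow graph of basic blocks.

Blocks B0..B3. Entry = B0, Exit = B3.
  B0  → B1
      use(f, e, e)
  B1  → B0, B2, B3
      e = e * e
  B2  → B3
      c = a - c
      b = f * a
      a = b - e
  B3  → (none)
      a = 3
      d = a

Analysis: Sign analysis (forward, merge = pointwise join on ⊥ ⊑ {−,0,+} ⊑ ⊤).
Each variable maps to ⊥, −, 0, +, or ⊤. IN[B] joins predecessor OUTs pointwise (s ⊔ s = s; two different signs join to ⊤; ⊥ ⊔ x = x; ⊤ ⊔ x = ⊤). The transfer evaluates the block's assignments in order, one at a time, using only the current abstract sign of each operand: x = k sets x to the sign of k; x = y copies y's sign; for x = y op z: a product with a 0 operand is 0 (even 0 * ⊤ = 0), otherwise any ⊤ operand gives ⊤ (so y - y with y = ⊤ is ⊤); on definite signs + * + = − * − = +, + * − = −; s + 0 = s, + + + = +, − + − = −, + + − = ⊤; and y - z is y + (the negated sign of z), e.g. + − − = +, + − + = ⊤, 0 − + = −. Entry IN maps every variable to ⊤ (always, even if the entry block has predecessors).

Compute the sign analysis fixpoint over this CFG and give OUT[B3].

Fixpoint table:
  B0: | IN=(all ⊤) | OUT=(all ⊤)
  B1: | IN=(all ⊤) | OUT=(all ⊤)
  B2: | IN=(all ⊤) | OUT=(all ⊤)
  B3: | IN=(all ⊤) | OUT={a:+, d:+; rest ⊤}

Merge at B3: IN[B3] = OUT[B1] ⊔ OUT[B2] = {a: ⊤, b: ⊤, c: ⊤, d: ⊤, e: ⊤, f: ⊤}
Applying B3's transfer function to that IN value gives OUT[B3] (row B3 above).

Answer: {a: +, b: ⊤, c: ⊤, d: +, e: ⊤, f: ⊤}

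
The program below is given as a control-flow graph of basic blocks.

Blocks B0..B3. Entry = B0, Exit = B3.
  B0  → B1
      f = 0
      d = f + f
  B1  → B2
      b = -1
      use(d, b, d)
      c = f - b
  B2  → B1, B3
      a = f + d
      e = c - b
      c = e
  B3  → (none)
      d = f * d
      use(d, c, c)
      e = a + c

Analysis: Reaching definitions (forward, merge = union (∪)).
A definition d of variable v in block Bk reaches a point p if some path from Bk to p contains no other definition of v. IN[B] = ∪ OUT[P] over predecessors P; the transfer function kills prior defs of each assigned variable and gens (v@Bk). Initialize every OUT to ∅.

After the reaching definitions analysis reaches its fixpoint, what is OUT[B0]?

Converged values:
  B0:  IN={}  OUT={d@B0, f@B0}
  B1:  IN={a@B2, b@B1, c@B2, d@B0, e@B2, f@B0}  OUT={a@B2, b@B1, c@B1, d@B0, e@B2, f@B0}
  B2:  IN={a@B2, b@B1, c@B1, d@B0, e@B2, f@B0}  OUT={a@B2, b@B1, c@B2, d@B0, e@B2, f@B0}
  B3:  IN={a@B2, b@B1, c@B2, d@B0, e@B2, f@B0}  OUT={a@B2, b@B1, c@B2, d@B3, e@B3, f@B0}

B0 is the boundary node: IN[B0] = {}
Applying B0's transfer function to that IN value gives OUT[B0] (row B0 above).

Answer: {d@B0, f@B0}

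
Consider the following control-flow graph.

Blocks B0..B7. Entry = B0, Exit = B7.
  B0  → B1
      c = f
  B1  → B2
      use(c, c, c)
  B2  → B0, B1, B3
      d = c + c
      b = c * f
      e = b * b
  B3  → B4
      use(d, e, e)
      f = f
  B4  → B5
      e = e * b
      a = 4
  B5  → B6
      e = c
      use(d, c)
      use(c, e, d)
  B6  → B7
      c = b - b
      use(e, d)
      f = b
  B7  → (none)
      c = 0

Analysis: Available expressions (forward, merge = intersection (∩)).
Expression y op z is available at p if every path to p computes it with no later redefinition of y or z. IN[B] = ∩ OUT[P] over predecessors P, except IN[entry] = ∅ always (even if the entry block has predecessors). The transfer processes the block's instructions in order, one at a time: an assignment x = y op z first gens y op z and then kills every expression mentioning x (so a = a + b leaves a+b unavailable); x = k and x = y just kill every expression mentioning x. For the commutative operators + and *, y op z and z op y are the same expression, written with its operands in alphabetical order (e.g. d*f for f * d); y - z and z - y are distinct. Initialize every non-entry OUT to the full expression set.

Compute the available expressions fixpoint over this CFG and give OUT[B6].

Answer: {b*b, b-b}

Working:
Fixpoint table:
  B0:   IN={}   OUT={}
  B1:   IN={}   OUT={}
  B2:   IN={}   OUT={b*b, c*f, c+c}
  B3:   IN={b*b, c*f, c+c}   OUT={b*b, c+c}
  B4:   IN={b*b, c+c}   OUT={b*b, c+c}
  B5:   IN={b*b, c+c}   OUT={b*b, c+c}
  B6:   IN={b*b, c+c}   OUT={b*b, b-b}
  B7:   IN={b*b, b-b}   OUT={b*b, b-b}

Merge at B6: IN[B6] = OUT[B5] = {b*b, c+c}
Applying B6's transfer function to that IN value gives OUT[B6] (row B6 above).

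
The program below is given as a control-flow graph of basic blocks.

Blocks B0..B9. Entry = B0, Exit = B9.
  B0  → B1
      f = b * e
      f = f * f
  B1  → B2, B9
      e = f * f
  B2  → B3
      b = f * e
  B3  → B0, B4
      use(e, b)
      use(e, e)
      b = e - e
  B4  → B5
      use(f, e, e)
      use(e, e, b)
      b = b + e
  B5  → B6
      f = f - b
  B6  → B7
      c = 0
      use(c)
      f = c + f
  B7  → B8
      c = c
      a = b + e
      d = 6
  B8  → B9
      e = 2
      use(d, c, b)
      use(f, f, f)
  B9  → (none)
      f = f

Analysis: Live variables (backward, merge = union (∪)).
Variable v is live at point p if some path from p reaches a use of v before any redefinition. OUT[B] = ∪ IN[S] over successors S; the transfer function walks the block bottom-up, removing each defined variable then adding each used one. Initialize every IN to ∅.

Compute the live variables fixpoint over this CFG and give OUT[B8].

Answer: {f}

Working:
Converged values:
  B0:   IN={b, e}   OUT={f}
  B1:   IN={f}   OUT={e, f}
  B2:   IN={e, f}   OUT={b, e, f}
  B3:   IN={b, e, f}   OUT={b, e, f}
  B4:   IN={b, e, f}   OUT={b, e, f}
  B5:   IN={b, e, f}   OUT={b, e, f}
  B6:   IN={b, e, f}   OUT={b, c, e, f}
  B7:   IN={b, c, e, f}   OUT={b, c, d, f}
  B8:   IN={b, c, d, f}   OUT={f}
  B9:   IN={f}   OUT={}

Merge at B8: OUT[B8] = IN[B9] = {f}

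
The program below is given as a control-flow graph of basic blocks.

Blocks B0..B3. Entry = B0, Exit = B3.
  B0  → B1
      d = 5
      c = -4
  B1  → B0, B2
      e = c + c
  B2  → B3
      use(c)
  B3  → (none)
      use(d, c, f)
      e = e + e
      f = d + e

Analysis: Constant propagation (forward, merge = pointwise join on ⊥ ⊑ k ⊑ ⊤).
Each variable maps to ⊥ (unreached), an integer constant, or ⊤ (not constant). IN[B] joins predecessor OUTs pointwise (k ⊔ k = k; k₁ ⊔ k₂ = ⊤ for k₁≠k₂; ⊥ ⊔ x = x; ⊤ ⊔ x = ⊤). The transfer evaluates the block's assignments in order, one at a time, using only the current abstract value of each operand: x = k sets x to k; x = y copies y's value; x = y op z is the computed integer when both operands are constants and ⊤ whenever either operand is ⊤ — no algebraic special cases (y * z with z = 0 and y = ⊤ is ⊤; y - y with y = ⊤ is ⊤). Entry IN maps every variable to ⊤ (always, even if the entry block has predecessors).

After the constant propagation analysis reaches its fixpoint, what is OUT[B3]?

Fixpoint table:
  B0:   IN=(all ⊤)   OUT={c:-4, d:5; rest ⊤}
  B1:   IN={c:-4, d:5; rest ⊤}   OUT={c:-4, d:5, e:-8; rest ⊤}
  B2:   IN={c:-4, d:5, e:-8; rest ⊤}   OUT={c:-4, d:5, e:-8; rest ⊤}
  B3:   IN={c:-4, d:5, e:-8; rest ⊤}   OUT={c:-4, d:5, e:-16, f:-11; rest ⊤}

Merge at B3: IN[B3] = OUT[B2] = {a: ⊤, b: ⊤, c: -4, d: 5, e: -8, f: ⊤}
Applying B3's transfer function to that IN value gives OUT[B3] (row B3 above).

Answer: {a: ⊤, b: ⊤, c: -4, d: 5, e: -16, f: -11}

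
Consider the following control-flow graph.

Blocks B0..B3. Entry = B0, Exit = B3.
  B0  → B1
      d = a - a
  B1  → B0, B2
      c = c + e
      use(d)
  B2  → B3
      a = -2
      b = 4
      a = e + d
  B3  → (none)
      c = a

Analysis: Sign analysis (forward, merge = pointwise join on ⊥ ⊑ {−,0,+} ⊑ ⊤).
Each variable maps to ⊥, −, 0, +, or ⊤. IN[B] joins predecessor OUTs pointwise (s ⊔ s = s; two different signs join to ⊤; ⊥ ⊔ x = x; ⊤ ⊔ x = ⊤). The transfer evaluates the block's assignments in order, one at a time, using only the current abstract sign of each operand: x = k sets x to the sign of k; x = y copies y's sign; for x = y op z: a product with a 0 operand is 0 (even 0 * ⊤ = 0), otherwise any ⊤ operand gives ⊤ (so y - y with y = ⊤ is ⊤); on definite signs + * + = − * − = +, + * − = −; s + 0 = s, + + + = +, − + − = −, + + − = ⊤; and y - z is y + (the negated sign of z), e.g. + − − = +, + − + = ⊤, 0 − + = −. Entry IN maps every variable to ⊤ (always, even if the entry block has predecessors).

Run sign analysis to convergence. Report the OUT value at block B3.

Answer: {a: ⊤, b: +, c: ⊤, d: ⊤, e: ⊤, f: ⊤}

Trace:
Per-block solution:
  B0:  IN=(all ⊤)  OUT=(all ⊤)
  B1:  IN=(all ⊤)  OUT=(all ⊤)
  B2:  IN=(all ⊤)  OUT={b:+; rest ⊤}
  B3:  IN={b:+; rest ⊤}  OUT={b:+; rest ⊤}

Merge at B3: IN[B3] = OUT[B2] = {a: ⊤, b: +, c: ⊤, d: ⊤, e: ⊤, f: ⊤}
Applying B3's transfer function to that IN value gives OUT[B3] (row B3 above).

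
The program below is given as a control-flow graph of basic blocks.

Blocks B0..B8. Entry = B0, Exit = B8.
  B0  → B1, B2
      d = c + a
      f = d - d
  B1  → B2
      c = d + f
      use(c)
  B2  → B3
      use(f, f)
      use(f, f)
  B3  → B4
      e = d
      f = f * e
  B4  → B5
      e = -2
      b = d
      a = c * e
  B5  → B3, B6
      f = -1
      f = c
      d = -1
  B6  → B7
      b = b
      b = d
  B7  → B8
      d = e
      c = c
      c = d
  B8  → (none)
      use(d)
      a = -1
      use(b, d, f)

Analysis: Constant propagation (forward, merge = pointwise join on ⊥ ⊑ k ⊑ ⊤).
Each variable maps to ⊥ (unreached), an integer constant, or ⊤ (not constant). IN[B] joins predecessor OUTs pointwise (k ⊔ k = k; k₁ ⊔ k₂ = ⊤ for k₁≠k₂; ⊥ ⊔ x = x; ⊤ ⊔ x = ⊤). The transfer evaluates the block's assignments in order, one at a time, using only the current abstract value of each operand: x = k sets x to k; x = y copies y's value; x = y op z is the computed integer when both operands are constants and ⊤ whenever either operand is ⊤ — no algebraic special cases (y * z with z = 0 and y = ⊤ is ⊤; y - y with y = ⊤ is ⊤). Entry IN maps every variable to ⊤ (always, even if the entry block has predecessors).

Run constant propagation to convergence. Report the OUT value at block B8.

Answer: {a: -1, b: -1, c: -2, d: -2, e: -2, f: ⊤}

Derivation:
Per-block solution:
  B0:   IN=(all ⊤)   OUT=(all ⊤)
  B1:   IN=(all ⊤)   OUT=(all ⊤)
  B2:   IN=(all ⊤)   OUT=(all ⊤)
  B3:   IN=(all ⊤)   OUT=(all ⊤)
  B4:   IN=(all ⊤)   OUT={e:-2; rest ⊤}
  B5:   IN={e:-2; rest ⊤}   OUT={d:-1, e:-2; rest ⊤}
  B6:   IN={d:-1, e:-2; rest ⊤}   OUT={b:-1, d:-1, e:-2; rest ⊤}
  B7:   IN={b:-1, d:-1, e:-2; rest ⊤}   OUT={b:-1, c:-2, d:-2, e:-2; rest ⊤}
  B8:   IN={b:-1, c:-2, d:-2, e:-2; rest ⊤}   OUT={a:-1, b:-1, c:-2, d:-2, e:-2; rest ⊤}

Merge at B8: IN[B8] = OUT[B7] = {a: ⊤, b: -1, c: -2, d: -2, e: -2, f: ⊤}
Applying B8's transfer function to that IN value gives OUT[B8] (row B8 above).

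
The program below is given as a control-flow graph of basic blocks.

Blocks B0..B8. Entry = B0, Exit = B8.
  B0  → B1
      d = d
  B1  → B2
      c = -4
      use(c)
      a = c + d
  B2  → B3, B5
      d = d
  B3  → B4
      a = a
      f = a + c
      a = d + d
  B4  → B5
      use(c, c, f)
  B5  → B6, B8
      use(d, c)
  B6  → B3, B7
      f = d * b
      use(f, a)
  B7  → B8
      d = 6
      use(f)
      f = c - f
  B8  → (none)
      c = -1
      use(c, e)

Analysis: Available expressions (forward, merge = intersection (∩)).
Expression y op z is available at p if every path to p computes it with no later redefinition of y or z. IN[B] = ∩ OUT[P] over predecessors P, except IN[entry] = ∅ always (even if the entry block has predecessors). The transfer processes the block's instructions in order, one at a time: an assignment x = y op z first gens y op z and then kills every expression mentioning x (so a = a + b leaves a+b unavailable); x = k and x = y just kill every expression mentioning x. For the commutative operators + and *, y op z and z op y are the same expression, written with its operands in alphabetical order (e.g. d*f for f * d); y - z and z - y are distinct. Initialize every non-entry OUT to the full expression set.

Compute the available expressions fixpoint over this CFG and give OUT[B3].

Converged values:
  B0:  IN={}  OUT={}
  B1:  IN={}  OUT={c+d}
  B2:  IN={c+d}  OUT={}
  B3:  IN={}  OUT={d+d}
  B4:  IN={d+d}  OUT={d+d}
  B5:  IN={}  OUT={}
  B6:  IN={}  OUT={b*d}
  B7:  IN={b*d}  OUT={}
  B8:  IN={}  OUT={}

Merge at B3: IN[B3] = OUT[B2] ∩ OUT[B6] = {}
Applying B3's transfer function to that IN value gives OUT[B3] (row B3 above).

Answer: {d+d}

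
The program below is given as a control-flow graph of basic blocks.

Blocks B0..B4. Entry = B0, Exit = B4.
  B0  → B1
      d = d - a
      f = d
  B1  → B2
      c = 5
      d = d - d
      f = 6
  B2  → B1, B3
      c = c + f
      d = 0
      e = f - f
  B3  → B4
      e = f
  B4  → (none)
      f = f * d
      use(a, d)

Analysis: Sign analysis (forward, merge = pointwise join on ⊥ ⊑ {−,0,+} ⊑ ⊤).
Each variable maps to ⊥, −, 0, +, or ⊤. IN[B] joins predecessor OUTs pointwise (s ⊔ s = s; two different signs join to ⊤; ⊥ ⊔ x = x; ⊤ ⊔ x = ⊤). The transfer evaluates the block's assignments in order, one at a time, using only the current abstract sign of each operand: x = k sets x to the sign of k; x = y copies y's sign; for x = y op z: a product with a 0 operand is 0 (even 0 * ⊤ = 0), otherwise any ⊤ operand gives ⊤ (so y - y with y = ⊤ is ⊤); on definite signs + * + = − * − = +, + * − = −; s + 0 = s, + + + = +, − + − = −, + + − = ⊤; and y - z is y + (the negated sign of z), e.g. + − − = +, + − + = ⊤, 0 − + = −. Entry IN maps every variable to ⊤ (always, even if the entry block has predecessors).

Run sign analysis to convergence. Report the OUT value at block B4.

Converged values:
  B0:   IN=(all ⊤)   OUT=(all ⊤)
  B1:   IN=(all ⊤)   OUT={c:+, f:+; rest ⊤}
  B2:   IN={c:+, f:+; rest ⊤}   OUT={c:+, d:0, f:+; rest ⊤}
  B3:   IN={c:+, d:0, f:+; rest ⊤}   OUT={c:+, d:0, e:+, f:+; rest ⊤}
  B4:   IN={c:+, d:0, e:+, f:+; rest ⊤}   OUT={c:+, d:0, e:+, f:0; rest ⊤}

Merge at B4: IN[B4] = OUT[B3] = {a: ⊤, b: ⊤, c: +, d: 0, e: +, f: +}
Applying B4's transfer function to that IN value gives OUT[B4] (row B4 above).

Answer: {a: ⊤, b: ⊤, c: +, d: 0, e: +, f: 0}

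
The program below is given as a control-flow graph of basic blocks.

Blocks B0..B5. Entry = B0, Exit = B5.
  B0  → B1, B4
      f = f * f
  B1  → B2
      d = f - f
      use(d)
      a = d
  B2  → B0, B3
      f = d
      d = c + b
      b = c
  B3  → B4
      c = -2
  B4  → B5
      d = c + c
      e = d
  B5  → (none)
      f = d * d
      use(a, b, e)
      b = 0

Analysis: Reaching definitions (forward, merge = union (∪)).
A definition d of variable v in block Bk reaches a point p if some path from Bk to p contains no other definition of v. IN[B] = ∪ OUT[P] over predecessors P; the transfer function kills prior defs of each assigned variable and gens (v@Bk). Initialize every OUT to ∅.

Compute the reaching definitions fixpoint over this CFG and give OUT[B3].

Answer: {a@B1, b@B2, c@B3, d@B2, f@B2}

Derivation:
Converged values:
  B0:   IN={a@B1, b@B2, d@B2, f@B2}   OUT={a@B1, b@B2, d@B2, f@B0}
  B1:   IN={a@B1, b@B2, d@B2, f@B0}   OUT={a@B1, b@B2, d@B1, f@B0}
  B2:   IN={a@B1, b@B2, d@B1, f@B0}   OUT={a@B1, b@B2, d@B2, f@B2}
  B3:   IN={a@B1, b@B2, d@B2, f@B2}   OUT={a@B1, b@B2, c@B3, d@B2, f@B2}
  B4:   IN={a@B1, b@B2, c@B3, d@B2, f@B0, f@B2}   OUT={a@B1, b@B2, c@B3, d@B4, e@B4, f@B0, f@B2}
  B5:   IN={a@B1, b@B2, c@B3, d@B4, e@B4, f@B0, f@B2}   OUT={a@B1, b@B5, c@B3, d@B4, e@B4, f@B5}

Merge at B3: IN[B3] = OUT[B2] = {a@B1, b@B2, d@B2, f@B2}
Applying B3's transfer function to that IN value gives OUT[B3] (row B3 above).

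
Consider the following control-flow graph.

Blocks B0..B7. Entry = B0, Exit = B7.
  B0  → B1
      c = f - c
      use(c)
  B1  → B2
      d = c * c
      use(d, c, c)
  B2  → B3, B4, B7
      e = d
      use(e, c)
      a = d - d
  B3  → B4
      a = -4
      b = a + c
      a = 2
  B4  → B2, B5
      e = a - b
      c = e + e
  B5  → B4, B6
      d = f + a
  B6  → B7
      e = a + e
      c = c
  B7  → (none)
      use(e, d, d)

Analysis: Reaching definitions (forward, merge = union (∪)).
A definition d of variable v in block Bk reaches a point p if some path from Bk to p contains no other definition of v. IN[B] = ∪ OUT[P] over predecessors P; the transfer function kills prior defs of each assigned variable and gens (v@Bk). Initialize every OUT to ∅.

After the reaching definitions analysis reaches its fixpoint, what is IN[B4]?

Converged values:
  B0:  IN={}  OUT={c@B0}
  B1:  IN={c@B0}  OUT={c@B0, d@B1}
  B2:  IN={a@B2, a@B3, b@B3, c@B0, c@B4, d@B1, d@B5, e@B4}  OUT={a@B2, b@B3, c@B0, c@B4, d@B1, d@B5, e@B2}
  B3:  IN={a@B2, b@B3, c@B0, c@B4, d@B1, d@B5, e@B2}  OUT={a@B3, b@B3, c@B0, c@B4, d@B1, d@B5, e@B2}
  B4:  IN={a@B2, a@B3, b@B3, c@B0, c@B4, d@B1, d@B5, e@B2, e@B4}  OUT={a@B2, a@B3, b@B3, c@B4, d@B1, d@B5, e@B4}
  B5:  IN={a@B2, a@B3, b@B3, c@B4, d@B1, d@B5, e@B4}  OUT={a@B2, a@B3, b@B3, c@B4, d@B5, e@B4}
  B6:  IN={a@B2, a@B3, b@B3, c@B4, d@B5, e@B4}  OUT={a@B2, a@B3, b@B3, c@B6, d@B5, e@B6}
  B7:  IN={a@B2, a@B3, b@B3, c@B0, c@B4, c@B6, d@B1, d@B5, e@B2, e@B6}  OUT={a@B2, a@B3, b@B3, c@B0, c@B4, c@B6, d@B1, d@B5, e@B2, e@B6}

Merge at B4: IN[B4] = OUT[B2] ⊔ OUT[B3] ⊔ OUT[B5] = {a@B2, a@B3, b@B3, c@B0, c@B4, d@B1, d@B5, e@B2, e@B4}

Answer: {a@B2, a@B3, b@B3, c@B0, c@B4, d@B1, d@B5, e@B2, e@B4}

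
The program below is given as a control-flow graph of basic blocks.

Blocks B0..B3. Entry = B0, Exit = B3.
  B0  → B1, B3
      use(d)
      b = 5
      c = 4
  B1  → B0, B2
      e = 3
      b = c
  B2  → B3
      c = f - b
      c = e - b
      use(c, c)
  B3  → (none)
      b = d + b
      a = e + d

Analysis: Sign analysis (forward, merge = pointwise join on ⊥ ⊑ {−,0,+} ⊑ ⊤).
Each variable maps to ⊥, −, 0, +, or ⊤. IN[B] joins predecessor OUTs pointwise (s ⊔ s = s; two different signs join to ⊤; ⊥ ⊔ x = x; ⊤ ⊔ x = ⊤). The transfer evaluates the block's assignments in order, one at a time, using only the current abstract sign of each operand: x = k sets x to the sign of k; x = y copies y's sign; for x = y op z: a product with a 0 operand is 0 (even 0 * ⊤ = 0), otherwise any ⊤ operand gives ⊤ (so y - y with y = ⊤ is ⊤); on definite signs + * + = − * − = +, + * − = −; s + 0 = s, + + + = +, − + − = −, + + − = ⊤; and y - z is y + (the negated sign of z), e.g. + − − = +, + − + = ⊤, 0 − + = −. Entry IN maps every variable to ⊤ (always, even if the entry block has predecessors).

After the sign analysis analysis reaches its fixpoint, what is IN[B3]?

Answer: {a: ⊤, b: +, c: ⊤, d: ⊤, e: ⊤, f: ⊤}

Trace:
Per-block solution:
  B0:   IN=(all ⊤)   OUT={b:+, c:+; rest ⊤}
  B1:   IN={b:+, c:+; rest ⊤}   OUT={b:+, c:+, e:+; rest ⊤}
  B2:   IN={b:+, c:+, e:+; rest ⊤}   OUT={b:+, e:+; rest ⊤}
  B3:   IN={b:+; rest ⊤}   OUT=(all ⊤)

Merge at B3: IN[B3] = OUT[B0] ⊔ OUT[B2] = {a: ⊤, b: +, c: ⊤, d: ⊤, e: ⊤, f: ⊤}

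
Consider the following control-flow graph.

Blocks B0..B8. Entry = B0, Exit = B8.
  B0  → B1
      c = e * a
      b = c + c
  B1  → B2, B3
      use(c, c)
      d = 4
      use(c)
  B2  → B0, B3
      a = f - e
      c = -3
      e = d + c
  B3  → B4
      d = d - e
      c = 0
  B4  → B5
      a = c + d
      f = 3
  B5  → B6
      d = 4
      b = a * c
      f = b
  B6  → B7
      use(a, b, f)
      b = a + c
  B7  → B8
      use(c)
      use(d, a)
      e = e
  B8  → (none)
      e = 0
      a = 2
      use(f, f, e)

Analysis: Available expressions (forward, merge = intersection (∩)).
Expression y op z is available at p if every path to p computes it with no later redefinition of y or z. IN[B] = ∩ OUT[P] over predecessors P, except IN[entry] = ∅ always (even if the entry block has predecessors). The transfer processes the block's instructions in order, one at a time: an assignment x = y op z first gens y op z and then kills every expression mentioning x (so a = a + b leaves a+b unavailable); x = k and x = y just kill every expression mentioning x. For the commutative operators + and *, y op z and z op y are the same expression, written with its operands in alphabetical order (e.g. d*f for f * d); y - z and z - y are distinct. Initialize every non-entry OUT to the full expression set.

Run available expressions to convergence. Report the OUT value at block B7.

Answer: {a*c, a+c}

Working:
Fixpoint table:
  B0:  IN={}  OUT={a*e, c+c}
  B1:  IN={a*e, c+c}  OUT={a*e, c+c}
  B2:  IN={a*e, c+c}  OUT={c+d}
  B3:  IN={}  OUT={}
  B4:  IN={}  OUT={c+d}
  B5:  IN={c+d}  OUT={a*c}
  B6:  IN={a*c}  OUT={a*c, a+c}
  B7:  IN={a*c, a+c}  OUT={a*c, a+c}
  B8:  IN={a*c, a+c}  OUT={}

Merge at B7: IN[B7] = OUT[B6] = {a*c, a+c}
Applying B7's transfer function to that IN value gives OUT[B7] (row B7 above).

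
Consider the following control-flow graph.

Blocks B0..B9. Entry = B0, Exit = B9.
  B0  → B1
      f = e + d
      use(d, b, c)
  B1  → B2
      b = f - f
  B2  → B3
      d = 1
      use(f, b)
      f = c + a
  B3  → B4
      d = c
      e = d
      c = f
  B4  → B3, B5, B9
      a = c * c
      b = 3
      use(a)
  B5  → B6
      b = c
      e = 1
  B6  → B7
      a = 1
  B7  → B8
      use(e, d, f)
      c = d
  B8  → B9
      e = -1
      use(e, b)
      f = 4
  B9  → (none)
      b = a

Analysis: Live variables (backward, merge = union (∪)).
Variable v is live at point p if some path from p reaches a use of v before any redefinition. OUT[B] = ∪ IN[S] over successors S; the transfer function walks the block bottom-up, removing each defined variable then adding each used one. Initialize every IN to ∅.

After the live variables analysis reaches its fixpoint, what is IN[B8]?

Fixpoint table:
  B0:   IN={a, b, c, d, e}   OUT={a, c, f}
  B1:   IN={a, c, f}   OUT={a, b, c, f}
  B2:   IN={a, b, c, f}   OUT={c, f}
  B3:   IN={c, f}   OUT={c, d, f}
  B4:   IN={c, d, f}   OUT={a, c, d, f}
  B5:   IN={c, d, f}   OUT={b, d, e, f}
  B6:   IN={b, d, e, f}   OUT={a, b, d, e, f}
  B7:   IN={a, b, d, e, f}   OUT={a, b}
  B8:   IN={a, b}   OUT={a}
  B9:   IN={a}   OUT={}

Merge at B8: OUT[B8] = IN[B9] = {a}
Applying B8's transfer function to that OUT value gives IN[B8] (row B8 above).

Answer: {a, b}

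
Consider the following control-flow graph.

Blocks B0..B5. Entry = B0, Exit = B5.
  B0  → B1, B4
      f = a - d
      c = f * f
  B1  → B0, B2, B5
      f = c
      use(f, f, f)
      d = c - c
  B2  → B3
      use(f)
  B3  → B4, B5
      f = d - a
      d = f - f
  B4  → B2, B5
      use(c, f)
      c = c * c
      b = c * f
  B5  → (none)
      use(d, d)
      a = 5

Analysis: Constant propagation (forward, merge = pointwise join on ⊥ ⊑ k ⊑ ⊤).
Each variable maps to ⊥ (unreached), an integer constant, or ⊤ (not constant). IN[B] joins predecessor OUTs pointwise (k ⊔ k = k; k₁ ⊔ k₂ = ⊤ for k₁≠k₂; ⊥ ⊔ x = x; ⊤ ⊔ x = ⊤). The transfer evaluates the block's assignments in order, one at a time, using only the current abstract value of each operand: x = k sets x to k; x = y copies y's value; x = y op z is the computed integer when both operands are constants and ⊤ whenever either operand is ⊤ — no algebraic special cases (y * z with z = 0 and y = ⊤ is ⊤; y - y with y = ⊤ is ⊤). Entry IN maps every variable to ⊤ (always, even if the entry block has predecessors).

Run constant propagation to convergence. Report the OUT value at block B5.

Converged values:
  B0: | IN=(all ⊤) | OUT=(all ⊤)
  B1: | IN=(all ⊤) | OUT=(all ⊤)
  B2: | IN=(all ⊤) | OUT=(all ⊤)
  B3: | IN=(all ⊤) | OUT=(all ⊤)
  B4: | IN=(all ⊤) | OUT=(all ⊤)
  B5: | IN=(all ⊤) | OUT={a:5; rest ⊤}

Merge at B5: IN[B5] = OUT[B1] ⊔ OUT[B3] ⊔ OUT[B4] = {a: ⊤, b: ⊤, c: ⊤, d: ⊤, e: ⊤, f: ⊤}
Applying B5's transfer function to that IN value gives OUT[B5] (row B5 above).

Answer: {a: 5, b: ⊤, c: ⊤, d: ⊤, e: ⊤, f: ⊤}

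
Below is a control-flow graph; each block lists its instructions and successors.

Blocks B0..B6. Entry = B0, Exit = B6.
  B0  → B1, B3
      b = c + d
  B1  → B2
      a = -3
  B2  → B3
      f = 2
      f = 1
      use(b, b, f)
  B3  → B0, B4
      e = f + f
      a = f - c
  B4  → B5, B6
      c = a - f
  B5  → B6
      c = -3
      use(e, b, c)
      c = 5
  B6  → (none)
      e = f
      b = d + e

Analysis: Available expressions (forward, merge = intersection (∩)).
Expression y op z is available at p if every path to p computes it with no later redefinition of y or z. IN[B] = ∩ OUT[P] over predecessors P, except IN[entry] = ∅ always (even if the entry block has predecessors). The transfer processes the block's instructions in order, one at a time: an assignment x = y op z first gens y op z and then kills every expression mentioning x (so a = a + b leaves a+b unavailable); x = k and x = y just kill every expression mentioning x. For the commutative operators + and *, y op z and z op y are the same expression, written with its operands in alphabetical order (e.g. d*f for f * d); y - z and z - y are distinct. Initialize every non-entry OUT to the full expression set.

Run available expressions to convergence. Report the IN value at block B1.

Per-block solution:
  B0:   IN={}   OUT={c+d}
  B1:   IN={c+d}   OUT={c+d}
  B2:   IN={c+d}   OUT={c+d}
  B3:   IN={c+d}   OUT={c+d, f+f, f-c}
  B4:   IN={c+d, f+f, f-c}   OUT={a-f, f+f}
  B5:   IN={a-f, f+f}   OUT={a-f, f+f}
  B6:   IN={a-f, f+f}   OUT={a-f, d+e, f+f}

Merge at B1: IN[B1] = OUT[B0] = {c+d}

Answer: {c+d}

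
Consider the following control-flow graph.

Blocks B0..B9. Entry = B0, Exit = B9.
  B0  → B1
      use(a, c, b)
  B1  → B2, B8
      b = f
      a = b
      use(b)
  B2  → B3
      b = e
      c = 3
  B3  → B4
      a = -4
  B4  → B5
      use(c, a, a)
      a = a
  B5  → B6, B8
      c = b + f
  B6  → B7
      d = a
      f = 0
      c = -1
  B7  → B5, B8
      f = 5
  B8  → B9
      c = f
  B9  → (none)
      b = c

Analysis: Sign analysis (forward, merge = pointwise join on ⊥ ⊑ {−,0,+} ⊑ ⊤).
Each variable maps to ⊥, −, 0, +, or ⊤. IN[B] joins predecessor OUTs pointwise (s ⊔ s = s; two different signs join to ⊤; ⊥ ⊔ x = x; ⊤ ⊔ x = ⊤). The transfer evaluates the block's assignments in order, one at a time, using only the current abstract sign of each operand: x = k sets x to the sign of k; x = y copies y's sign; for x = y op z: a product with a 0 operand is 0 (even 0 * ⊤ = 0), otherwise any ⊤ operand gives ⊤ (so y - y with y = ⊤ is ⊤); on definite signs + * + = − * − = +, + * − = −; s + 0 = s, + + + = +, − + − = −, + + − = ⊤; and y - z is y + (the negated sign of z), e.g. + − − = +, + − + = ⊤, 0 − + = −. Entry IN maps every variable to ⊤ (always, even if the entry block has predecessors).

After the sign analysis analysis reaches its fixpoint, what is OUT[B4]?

Answer: {a: -, b: ⊤, c: +, d: ⊤, e: ⊤, f: ⊤}

Derivation:
Fixpoint table:
  B0:  IN=(all ⊤)  OUT=(all ⊤)
  B1:  IN=(all ⊤)  OUT=(all ⊤)
  B2:  IN=(all ⊤)  OUT={c:+; rest ⊤}
  B3:  IN={c:+; rest ⊤}  OUT={a:-, c:+; rest ⊤}
  B4:  IN={a:-, c:+; rest ⊤}  OUT={a:-, c:+; rest ⊤}
  B5:  IN={a:-; rest ⊤}  OUT={a:-; rest ⊤}
  B6:  IN={a:-; rest ⊤}  OUT={a:-, c:-, d:-, f:0; rest ⊤}
  B7:  IN={a:-, c:-, d:-, f:0; rest ⊤}  OUT={a:-, c:-, d:-, f:+; rest ⊤}
  B8:  IN=(all ⊤)  OUT=(all ⊤)
  B9:  IN=(all ⊤)  OUT=(all ⊤)

Merge at B4: IN[B4] = OUT[B3] = {a: -, b: ⊤, c: +, d: ⊤, e: ⊤, f: ⊤}
Applying B4's transfer function to that IN value gives OUT[B4] (row B4 above).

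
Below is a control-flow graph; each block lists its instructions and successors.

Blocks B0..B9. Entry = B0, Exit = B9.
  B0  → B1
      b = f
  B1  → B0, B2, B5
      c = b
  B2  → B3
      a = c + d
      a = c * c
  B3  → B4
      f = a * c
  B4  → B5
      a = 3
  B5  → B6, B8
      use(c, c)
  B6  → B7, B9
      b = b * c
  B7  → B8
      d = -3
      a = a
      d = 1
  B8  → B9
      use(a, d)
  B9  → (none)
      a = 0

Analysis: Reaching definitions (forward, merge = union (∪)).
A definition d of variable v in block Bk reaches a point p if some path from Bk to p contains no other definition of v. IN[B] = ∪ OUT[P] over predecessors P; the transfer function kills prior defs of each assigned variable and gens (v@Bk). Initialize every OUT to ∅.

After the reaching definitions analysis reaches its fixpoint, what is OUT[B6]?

Per-block solution:
  B0: | IN={b@B0, c@B1} | OUT={b@B0, c@B1}
  B1: | IN={b@B0, c@B1} | OUT={b@B0, c@B1}
  B2: | IN={b@B0, c@B1} | OUT={a@B2, b@B0, c@B1}
  B3: | IN={a@B2, b@B0, c@B1} | OUT={a@B2, b@B0, c@B1, f@B3}
  B4: | IN={a@B2, b@B0, c@B1, f@B3} | OUT={a@B4, b@B0, c@B1, f@B3}
  B5: | IN={a@B4, b@B0, c@B1, f@B3} | OUT={a@B4, b@B0, c@B1, f@B3}
  B6: | IN={a@B4, b@B0, c@B1, f@B3} | OUT={a@B4, b@B6, c@B1, f@B3}
  B7: | IN={a@B4, b@B6, c@B1, f@B3} | OUT={a@B7, b@B6, c@B1, d@B7, f@B3}
  B8: | IN={a@B4, a@B7, b@B0, b@B6, c@B1, d@B7, f@B3} | OUT={a@B4, a@B7, b@B0, b@B6, c@B1, d@B7, f@B3}
  B9: | IN={a@B4, a@B7, b@B0, b@B6, c@B1, d@B7, f@B3} | OUT={a@B9, b@B0, b@B6, c@B1, d@B7, f@B3}

Merge at B6: IN[B6] = OUT[B5] = {a@B4, b@B0, c@B1, f@B3}
Applying B6's transfer function to that IN value gives OUT[B6] (row B6 above).

Answer: {a@B4, b@B6, c@B1, f@B3}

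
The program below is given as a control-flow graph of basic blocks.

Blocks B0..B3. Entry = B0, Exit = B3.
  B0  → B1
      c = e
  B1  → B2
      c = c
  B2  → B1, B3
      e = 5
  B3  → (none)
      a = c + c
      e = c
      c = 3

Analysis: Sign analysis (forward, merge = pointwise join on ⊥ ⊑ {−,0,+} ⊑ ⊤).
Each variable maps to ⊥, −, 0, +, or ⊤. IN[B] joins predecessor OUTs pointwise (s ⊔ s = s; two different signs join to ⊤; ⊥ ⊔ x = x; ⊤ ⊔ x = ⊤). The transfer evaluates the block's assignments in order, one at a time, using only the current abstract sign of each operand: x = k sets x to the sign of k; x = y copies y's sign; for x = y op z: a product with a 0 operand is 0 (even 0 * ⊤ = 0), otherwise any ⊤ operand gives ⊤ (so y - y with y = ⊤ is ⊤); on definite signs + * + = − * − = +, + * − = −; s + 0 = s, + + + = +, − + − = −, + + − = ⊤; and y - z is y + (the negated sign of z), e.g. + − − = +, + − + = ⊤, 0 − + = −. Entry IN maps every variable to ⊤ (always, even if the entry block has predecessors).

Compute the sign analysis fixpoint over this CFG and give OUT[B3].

Answer: {a: ⊤, b: ⊤, c: +, d: ⊤, e: ⊤, f: ⊤}

Trace:
Per-block solution:
  B0:  IN=(all ⊤)  OUT=(all ⊤)
  B1:  IN=(all ⊤)  OUT=(all ⊤)
  B2:  IN=(all ⊤)  OUT={e:+; rest ⊤}
  B3:  IN={e:+; rest ⊤}  OUT={c:+; rest ⊤}

Merge at B3: IN[B3] = OUT[B2] = {a: ⊤, b: ⊤, c: ⊤, d: ⊤, e: +, f: ⊤}
Applying B3's transfer function to that IN value gives OUT[B3] (row B3 above).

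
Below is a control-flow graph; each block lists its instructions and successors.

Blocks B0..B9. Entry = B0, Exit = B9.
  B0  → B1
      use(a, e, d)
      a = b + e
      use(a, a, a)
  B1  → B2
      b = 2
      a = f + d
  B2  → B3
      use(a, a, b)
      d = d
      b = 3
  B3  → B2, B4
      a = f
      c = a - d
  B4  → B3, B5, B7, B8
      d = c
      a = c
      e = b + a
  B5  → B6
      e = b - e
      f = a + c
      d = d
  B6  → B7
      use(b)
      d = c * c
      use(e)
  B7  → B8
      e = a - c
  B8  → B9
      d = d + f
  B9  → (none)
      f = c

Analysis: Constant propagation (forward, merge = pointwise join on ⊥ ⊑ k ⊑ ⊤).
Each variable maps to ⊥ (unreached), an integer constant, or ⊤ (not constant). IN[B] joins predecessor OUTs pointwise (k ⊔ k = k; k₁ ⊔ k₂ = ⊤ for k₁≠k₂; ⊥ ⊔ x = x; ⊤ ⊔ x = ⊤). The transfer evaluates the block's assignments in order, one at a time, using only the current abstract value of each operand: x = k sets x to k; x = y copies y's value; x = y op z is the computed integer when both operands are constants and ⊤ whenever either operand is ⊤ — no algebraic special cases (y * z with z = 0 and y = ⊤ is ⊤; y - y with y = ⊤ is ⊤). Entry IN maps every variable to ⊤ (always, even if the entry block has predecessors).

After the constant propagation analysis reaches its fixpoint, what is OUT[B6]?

Per-block solution:
  B0:   IN=(all ⊤)   OUT=(all ⊤)
  B1:   IN=(all ⊤)   OUT={b:2; rest ⊤}
  B2:   IN=(all ⊤)   OUT={b:3; rest ⊤}
  B3:   IN={b:3; rest ⊤}   OUT={b:3; rest ⊤}
  B4:   IN={b:3; rest ⊤}   OUT={b:3; rest ⊤}
  B5:   IN={b:3; rest ⊤}   OUT={b:3; rest ⊤}
  B6:   IN={b:3; rest ⊤}   OUT={b:3; rest ⊤}
  B7:   IN={b:3; rest ⊤}   OUT={b:3; rest ⊤}
  B8:   IN={b:3; rest ⊤}   OUT={b:3; rest ⊤}
  B9:   IN={b:3; rest ⊤}   OUT={b:3; rest ⊤}

Merge at B6: IN[B6] = OUT[B5] = {a: ⊤, b: 3, c: ⊤, d: ⊤, e: ⊤, f: ⊤}
Applying B6's transfer function to that IN value gives OUT[B6] (row B6 above).

Answer: {a: ⊤, b: 3, c: ⊤, d: ⊤, e: ⊤, f: ⊤}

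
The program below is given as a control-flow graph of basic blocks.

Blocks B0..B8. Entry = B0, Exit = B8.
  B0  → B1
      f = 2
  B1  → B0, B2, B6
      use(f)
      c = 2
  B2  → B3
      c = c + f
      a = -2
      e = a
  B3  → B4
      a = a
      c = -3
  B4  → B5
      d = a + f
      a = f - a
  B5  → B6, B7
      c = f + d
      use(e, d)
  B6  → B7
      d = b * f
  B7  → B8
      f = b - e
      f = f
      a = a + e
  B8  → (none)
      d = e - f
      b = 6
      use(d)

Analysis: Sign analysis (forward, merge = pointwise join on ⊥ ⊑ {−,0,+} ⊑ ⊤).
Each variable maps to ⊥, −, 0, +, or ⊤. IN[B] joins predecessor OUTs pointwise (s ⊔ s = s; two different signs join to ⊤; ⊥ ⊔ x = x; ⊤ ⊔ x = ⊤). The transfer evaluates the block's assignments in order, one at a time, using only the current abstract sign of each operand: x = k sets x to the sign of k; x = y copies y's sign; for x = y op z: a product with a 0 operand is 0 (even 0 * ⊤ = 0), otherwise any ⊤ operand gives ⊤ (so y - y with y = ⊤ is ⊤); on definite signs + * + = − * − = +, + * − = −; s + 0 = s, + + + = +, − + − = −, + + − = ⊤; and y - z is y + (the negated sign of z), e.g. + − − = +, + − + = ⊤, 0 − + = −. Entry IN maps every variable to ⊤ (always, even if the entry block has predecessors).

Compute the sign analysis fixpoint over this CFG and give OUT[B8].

Per-block solution:
  B0:  IN=(all ⊤)  OUT={f:+; rest ⊤}
  B1:  IN={f:+; rest ⊤}  OUT={c:+, f:+; rest ⊤}
  B2:  IN={c:+, f:+; rest ⊤}  OUT={a:-, c:+, e:-, f:+; rest ⊤}
  B3:  IN={a:-, c:+, e:-, f:+; rest ⊤}  OUT={a:-, c:-, e:-, f:+; rest ⊤}
  B4:  IN={a:-, c:-, e:-, f:+; rest ⊤}  OUT={a:+, c:-, e:-, f:+; rest ⊤}
  B5:  IN={a:+, c:-, e:-, f:+; rest ⊤}  OUT={a:+, e:-, f:+; rest ⊤}
  B6:  IN={f:+; rest ⊤}  OUT={f:+; rest ⊤}
  B7:  IN={f:+; rest ⊤}  OUT=(all ⊤)
  B8:  IN=(all ⊤)  OUT={b:+; rest ⊤}

Merge at B8: IN[B8] = OUT[B7] = {a: ⊤, b: ⊤, c: ⊤, d: ⊤, e: ⊤, f: ⊤}
Applying B8's transfer function to that IN value gives OUT[B8] (row B8 above).

Answer: {a: ⊤, b: +, c: ⊤, d: ⊤, e: ⊤, f: ⊤}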